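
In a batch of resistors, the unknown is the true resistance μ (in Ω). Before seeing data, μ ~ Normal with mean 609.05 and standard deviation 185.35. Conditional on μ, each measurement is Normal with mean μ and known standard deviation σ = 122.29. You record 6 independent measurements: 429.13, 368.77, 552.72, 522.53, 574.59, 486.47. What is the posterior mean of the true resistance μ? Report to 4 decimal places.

For Normal data with known variance σ², a Normal(μ₀, σ₀²) prior on μ is conjugate. Posterior precision = 1/σ₀² + n/σ²; posterior mean is the precision-weighted average of μ₀ and x̄.
Σxᵢ = 429.13 + 368.77 + 552.72 + 522.53 + 574.59 + 486.47 = 2934.21, so n·x̄ = 2934.21.
σ₀² = 185.35² = 34354.6225, σ² = 122.29² = 14954.8441; σ² + n·σ₀² = 14954.8441 + 6·34354.6225 = 221082.5791.
Posterior mean = (μ₀/σ₀² + n·x̄/σ²)/(1/σ₀² + n/σ²) = (σ²·μ₀ + σ₀²·n·x̄)/(σ² + n·σ₀²) = (14954.8441·609.05 + 34354.6225·2934.21)/221082.5791 = 109911924.68483/221082.5791 = 497.1533.

497.1533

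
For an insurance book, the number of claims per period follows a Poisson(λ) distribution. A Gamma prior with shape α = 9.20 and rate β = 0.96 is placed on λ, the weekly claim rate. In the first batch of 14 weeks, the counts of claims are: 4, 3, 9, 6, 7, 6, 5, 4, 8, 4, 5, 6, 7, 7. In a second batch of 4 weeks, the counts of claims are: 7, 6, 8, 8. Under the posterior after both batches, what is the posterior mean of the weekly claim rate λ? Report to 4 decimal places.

6.2869

With a Gamma(shape α, rate β) prior, the Poisson likelihood is conjugate: the posterior is Gamma(α + ΣXᵢ, β + n).
Batch 1: sum of counts S = 81 over n = 14 weeks.
After batch 1: Gamma(α+S, β+n) = Gamma(9.20+81, 0.96+14) = Gamma(90.20, 14.96).
Batch 2: sum of counts S = 29 over n = 4 weeks.
After batch 2: Gamma(α+S, β+n) = Gamma(90.20+29, 14.96+4) = Gamma(119.20, 18.96).
Posterior mean = α/β = 119.20/18.96 = 6.2869.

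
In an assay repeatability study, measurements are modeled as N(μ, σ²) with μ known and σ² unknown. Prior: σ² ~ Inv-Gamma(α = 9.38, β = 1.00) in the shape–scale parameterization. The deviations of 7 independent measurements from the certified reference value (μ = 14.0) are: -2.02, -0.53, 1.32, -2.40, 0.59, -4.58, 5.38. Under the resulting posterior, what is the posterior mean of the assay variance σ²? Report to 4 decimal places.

With known mean μ and an Inverse-Gamma(α, β) prior on σ², the Normal likelihood is conjugate: posterior is Inv-Gamma(α + n/2, β + Σ(xᵢ−μ)²/2).
Σ(xᵢ−μ)² = (-2.02)² + (-0.53)² + (1.32)² + (-2.40)² + (0.59)² + (-4.58)² + (5.38)² = 62.1326.
Posterior: Inv-Gamma(9.38 + 7/2, 1.00 + 62.1326/2) = Inv-Gamma(12.88, 32.06630).
E[σ²|data] = β/(α−1) = 32.06630/11.88 = 2.6992.

2.6992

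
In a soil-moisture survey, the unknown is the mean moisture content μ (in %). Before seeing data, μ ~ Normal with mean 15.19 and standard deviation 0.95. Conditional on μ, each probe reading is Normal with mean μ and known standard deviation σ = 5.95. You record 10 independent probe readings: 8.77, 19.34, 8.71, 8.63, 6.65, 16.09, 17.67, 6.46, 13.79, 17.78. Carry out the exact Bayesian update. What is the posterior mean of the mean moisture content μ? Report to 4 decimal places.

For Normal data with known variance σ², a Normal(μ₀, σ₀²) prior on μ is conjugate. Posterior precision = 1/σ₀² + n/σ²; posterior mean is the precision-weighted average of μ₀ and x̄.
Σxᵢ = 8.77 + 19.34 + 8.71 + 8.63 + 6.65 + 16.09 + 17.67 + 6.46 + 13.79 + 17.78 = 123.89, so n·x̄ = 123.89.
σ₀² = 0.95² = 0.9025, σ² = 5.95² = 35.4025; σ² + n·σ₀² = 35.4025 + 10·0.9025 = 44.4275.
Posterior mean = (μ₀/σ₀² + n·x̄/σ²)/(1/σ₀² + n/σ²) = (σ²·μ₀ + σ₀²·n·x̄)/(σ² + n·σ₀²) = (35.4025·15.19 + 0.9025·123.89)/44.4275 = 649.5747/44.4275 = 14.6210.

14.6210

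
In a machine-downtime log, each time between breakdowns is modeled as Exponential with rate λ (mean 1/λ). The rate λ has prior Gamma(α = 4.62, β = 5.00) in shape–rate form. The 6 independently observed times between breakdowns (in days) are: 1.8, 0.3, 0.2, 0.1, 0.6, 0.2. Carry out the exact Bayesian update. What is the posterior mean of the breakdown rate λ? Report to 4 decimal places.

With a Gamma(shape α, rate β) prior on the exponential rate λ, the posterior after n observations with total T = Σxᵢ is Gamma(α+n, β+T).
Sum of observations T = 3.2 days; n = 6.
Posterior: Gamma(4.62+6, 5.00+3.2) = Gamma(10.62, 8.20).
Posterior mean of λ = α/β = 10.62/8.20 = 1.2951.

1.2951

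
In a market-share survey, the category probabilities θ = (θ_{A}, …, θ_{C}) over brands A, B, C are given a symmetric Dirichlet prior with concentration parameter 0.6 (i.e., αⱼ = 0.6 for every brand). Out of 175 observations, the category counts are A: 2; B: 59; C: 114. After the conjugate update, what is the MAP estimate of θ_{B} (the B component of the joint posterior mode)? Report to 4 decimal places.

0.3372

The Dirichlet prior is conjugate to the Multinomial likelihood: each posterior αⱼ = prior αⱼ + observed count nⱼ.
Posterior concentration: (2.6, 59.6, 114.6), total = 176.8.
Joint mode component: (α_{B}−1)/(Σα−K) = 58.6/173.8 = 0.3372.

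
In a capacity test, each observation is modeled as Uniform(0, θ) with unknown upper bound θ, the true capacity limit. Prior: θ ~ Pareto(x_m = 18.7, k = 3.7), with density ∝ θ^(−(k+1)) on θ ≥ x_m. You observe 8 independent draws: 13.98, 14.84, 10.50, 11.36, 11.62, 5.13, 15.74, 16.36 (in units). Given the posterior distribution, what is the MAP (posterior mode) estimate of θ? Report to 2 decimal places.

A Pareto(scale x_m, shape k) prior on the upper bound θ of Uniform(0, θ) is conjugate: posterior is Pareto(max(x_m, max xᵢ), k + n).
Sample maximum = 16.36; prior scale x_m = 18.7 → posterior scale = max = 18.70.
Posterior shape = 3.7 + 8 = 11.7.
The Pareto density is decreasing on [x_m, ∞), so the mode is x_m = 18.70.

18.70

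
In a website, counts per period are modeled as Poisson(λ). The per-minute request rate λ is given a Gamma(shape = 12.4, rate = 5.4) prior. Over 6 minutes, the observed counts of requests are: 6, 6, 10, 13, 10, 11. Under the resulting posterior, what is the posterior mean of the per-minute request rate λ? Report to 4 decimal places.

With a Gamma(shape α, rate β) prior, the Poisson likelihood is conjugate: the posterior is Gamma(α + ΣXᵢ, β + n).
Sum of counts S = 56 over n = 6 minutes.
Posterior: Gamma(α+S, β+n) = Gamma(12.4+56, 5.4+6) = Gamma(68.4, 11.4).
Posterior mean = α/β = 68.4/11.4 = 6.0000.

6.0000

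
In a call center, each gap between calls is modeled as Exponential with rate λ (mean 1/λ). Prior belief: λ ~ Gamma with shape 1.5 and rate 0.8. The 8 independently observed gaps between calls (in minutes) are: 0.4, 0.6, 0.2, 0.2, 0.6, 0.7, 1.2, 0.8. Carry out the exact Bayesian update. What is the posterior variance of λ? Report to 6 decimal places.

0.314050

With a Gamma(shape α, rate β) prior on the exponential rate λ, the posterior after n observations with total T = Σxᵢ is Gamma(α+n, β+T).
Sum of observations T = 4.7 minutes; n = 8.
Posterior: Gamma(1.5+8, 0.8+4.7) = Gamma(9.5, 5.5).
Var = α/β² = 0.314050.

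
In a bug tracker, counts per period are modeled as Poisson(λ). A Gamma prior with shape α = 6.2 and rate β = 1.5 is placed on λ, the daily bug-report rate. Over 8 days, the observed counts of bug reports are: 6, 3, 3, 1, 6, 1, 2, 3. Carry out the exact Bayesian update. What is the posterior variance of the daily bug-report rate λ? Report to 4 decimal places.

With a Gamma(shape α, rate β) prior, the Poisson likelihood is conjugate: the posterior is Gamma(α + ΣXᵢ, β + n).
Sum of counts S = 25 over n = 8 days.
Posterior: Gamma(α+S, β+n) = Gamma(6.2+25, 1.5+8) = Gamma(31.2, 9.5).
Var = α/β² = 31.2/9.5² = 0.3457.

0.3457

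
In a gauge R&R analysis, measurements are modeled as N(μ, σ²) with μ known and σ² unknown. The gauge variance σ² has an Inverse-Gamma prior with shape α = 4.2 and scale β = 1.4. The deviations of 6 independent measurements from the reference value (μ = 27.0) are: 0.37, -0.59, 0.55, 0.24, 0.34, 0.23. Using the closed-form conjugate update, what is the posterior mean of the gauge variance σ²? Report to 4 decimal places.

0.3075

With known mean μ and an Inverse-Gamma(α, β) prior on σ², the Normal likelihood is conjugate: posterior is Inv-Gamma(α + n/2, β + Σ(xᵢ−μ)²/2).
Σ(xᵢ−μ)² = (0.37)² + (-0.59)² + (0.55)² + (0.24)² + (0.34)² + (0.23)² = 1.0136.
Posterior: Inv-Gamma(4.2 + 6/2, 1.4 + 1.0136/2) = Inv-Gamma(7.20, 1.90680).
E[σ²|data] = β/(α−1) = 1.90680/6.20 = 0.3075.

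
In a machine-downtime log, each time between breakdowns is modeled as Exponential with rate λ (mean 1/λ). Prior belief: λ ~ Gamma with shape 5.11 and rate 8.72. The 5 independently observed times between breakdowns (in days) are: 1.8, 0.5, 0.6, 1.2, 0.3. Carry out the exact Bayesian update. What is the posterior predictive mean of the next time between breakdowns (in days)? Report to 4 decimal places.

1.4402

With a Gamma(shape α, rate β) prior on the exponential rate λ, the posterior after n observations with total T = Σxᵢ is Gamma(α+n, β+T).
Sum of observations T = 4.4 days; n = 5.
Posterior: Gamma(5.11+5, 8.72+4.4) = Gamma(10.11, 13.12).
The predictive distribution for the next observation is Lomax; its mean is β/(α−1) = 13.12/9.11 = 1.4402.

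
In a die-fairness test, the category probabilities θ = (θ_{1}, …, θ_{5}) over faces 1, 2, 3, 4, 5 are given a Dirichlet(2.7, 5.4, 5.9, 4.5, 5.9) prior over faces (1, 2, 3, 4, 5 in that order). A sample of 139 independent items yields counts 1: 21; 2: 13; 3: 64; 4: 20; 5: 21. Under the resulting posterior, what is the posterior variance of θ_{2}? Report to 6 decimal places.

0.000608

The Dirichlet prior is conjugate to the Multinomial likelihood: each posterior αⱼ = prior αⱼ + observed count nⱼ.
Posterior concentration: (23.7, 18.4, 69.9, 24.5, 26.9), total = 163.4.
Var[θ_j] = α_j(Σα−α_j)/((Σα)²(Σα+1)) = 18.4·145.0/(163.4²·164.4) = 0.000608.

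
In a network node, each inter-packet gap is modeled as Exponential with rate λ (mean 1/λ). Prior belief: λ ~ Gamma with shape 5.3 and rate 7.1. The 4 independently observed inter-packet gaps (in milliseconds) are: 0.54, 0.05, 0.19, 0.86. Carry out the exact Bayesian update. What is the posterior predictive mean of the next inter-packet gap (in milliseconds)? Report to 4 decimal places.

1.0530

With a Gamma(shape α, rate β) prior on the exponential rate λ, the posterior after n observations with total T = Σxᵢ is Gamma(α+n, β+T).
Sum of observations T = 1.64 milliseconds; n = 4.
Posterior: Gamma(5.3+4, 7.1+1.64) = Gamma(9.3, 8.74).
The predictive distribution for the next observation is Lomax; its mean is β/(α−1) = 8.74/8.3 = 1.0530.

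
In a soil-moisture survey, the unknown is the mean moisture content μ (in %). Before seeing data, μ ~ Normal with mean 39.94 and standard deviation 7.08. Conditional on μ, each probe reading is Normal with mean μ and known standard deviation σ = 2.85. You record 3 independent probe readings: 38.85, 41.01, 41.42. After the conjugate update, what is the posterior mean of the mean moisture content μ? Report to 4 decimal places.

For Normal data with known variance σ², a Normal(μ₀, σ₀²) prior on μ is conjugate. Posterior precision = 1/σ₀² + n/σ²; posterior mean is the precision-weighted average of μ₀ and x̄.
Σxᵢ = 38.85 + 41.01 + 41.42 = 121.28, so n·x̄ = 121.28.
σ₀² = 7.08² = 50.1264, σ² = 2.85² = 8.1225; σ² + n·σ₀² = 8.1225 + 3·50.1264 = 158.5017.
Posterior mean = (μ₀/σ₀² + n·x̄/σ²)/(1/σ₀² + n/σ²) = (σ²·μ₀ + σ₀²·n·x̄)/(σ² + n·σ₀²) = (8.1225·39.94 + 50.1264·121.28)/158.5017 = 6403.742442/158.5017 = 40.4017.

40.4017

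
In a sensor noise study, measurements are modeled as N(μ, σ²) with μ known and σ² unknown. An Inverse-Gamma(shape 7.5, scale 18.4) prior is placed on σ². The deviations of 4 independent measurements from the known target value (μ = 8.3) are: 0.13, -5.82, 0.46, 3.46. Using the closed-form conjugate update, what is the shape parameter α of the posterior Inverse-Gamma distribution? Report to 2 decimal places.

9.50

With known mean μ and an Inverse-Gamma(α, β) prior on σ², the Normal likelihood is conjugate: posterior is Inv-Gamma(α + n/2, β + Σ(xᵢ−μ)²/2).
Σ(xᵢ−μ)² = (0.13)² + (-5.82)² + (0.46)² + (3.46)² = 46.0725.
Posterior: Inv-Gamma(7.5 + 4/2, 18.4 + 46.0725/2) = Inv-Gamma(9.50, 41.43625).
Posterior α = 9.50.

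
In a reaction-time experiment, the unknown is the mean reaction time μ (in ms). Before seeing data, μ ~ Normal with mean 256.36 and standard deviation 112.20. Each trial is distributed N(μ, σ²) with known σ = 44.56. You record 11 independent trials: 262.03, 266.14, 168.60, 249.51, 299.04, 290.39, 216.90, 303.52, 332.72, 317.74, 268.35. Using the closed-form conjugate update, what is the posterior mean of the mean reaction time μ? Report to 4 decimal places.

270.2499

For Normal data with known variance σ², a Normal(μ₀, σ₀²) prior on μ is conjugate. Posterior precision = 1/σ₀² + n/σ²; posterior mean is the precision-weighted average of μ₀ and x̄.
Σxᵢ = 262.03 + 266.14 + 168.60 + 249.51 + 299.04 + 290.39 + 216.90 + 303.52 + 332.72 + 317.74 + 268.35 = 2974.94, so n·x̄ = 2974.94.
σ₀² = 112.20² = 12588.84, σ² = 44.56² = 1985.5936; σ² + n·σ₀² = 1985.5936 + 11·12588.84 = 140462.8336.
Posterior mean = (μ₀/σ₀² + n·x̄/σ²)/(1/σ₀² + n/σ²) = (σ²·μ₀ + σ₀²·n·x̄)/(σ² + n·σ₀²) = (1985.5936·256.36 + 12588.84·2974.94)/140462.8336 = 37960070.444896/140462.8336 = 270.2499.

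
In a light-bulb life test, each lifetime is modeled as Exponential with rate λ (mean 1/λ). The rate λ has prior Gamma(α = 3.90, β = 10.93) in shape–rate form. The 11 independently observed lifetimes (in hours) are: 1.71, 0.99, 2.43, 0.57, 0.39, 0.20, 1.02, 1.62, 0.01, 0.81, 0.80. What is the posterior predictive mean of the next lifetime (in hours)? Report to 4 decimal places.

1.5453

With a Gamma(shape α, rate β) prior on the exponential rate λ, the posterior after n observations with total T = Σxᵢ is Gamma(α+n, β+T).
Sum of observations T = 10.55 hours; n = 11.
Posterior: Gamma(3.90+11, 10.93+10.55) = Gamma(14.90, 21.48).
The predictive distribution for the next observation is Lomax; its mean is β/(α−1) = 21.48/13.90 = 1.5453.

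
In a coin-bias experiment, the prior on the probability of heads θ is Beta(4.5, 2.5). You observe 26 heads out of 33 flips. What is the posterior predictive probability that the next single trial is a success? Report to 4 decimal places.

0.7625

The Beta prior is conjugate to a Binomial/Bernoulli likelihood; the update adds successes to α and failures to β.
Posterior: Beta(α+k, β+n−k) = Beta(4.5+26, 2.5+7) = Beta(30.5, 9.5).
For a single future Bernoulli trial, P(success | data) = α/(α+β) = 0.7625.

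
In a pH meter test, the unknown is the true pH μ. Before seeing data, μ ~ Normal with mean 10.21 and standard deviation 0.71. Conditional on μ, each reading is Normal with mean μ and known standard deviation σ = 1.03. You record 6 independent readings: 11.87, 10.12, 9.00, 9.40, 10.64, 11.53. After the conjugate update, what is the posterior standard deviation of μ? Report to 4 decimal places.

For Normal data with known variance σ², a Normal(μ₀, σ₀²) prior on μ is conjugate. Posterior precision = 1/σ₀² + n/σ²; posterior mean is the precision-weighted average of μ₀ and x̄.
σ₀² = 0.71² = 0.5041, σ² = 1.03² = 1.0609; σ² + n·σ₀² = 1.0609 + 6·0.5041 = 4.0855.
Posterior precision = 1/σ₀² + n/σ² = 1/0.5041 + 6/1.0609 = (σ² + n·σ₀²)/(σ₀²σ²) = 4.0855/(0.5041·1.0609); posterior variance σₙ² = σ₀²σ²/(σ² + n·σ₀²) = 0.5041·1.0609/4.0855 = 0.130902.
Posterior SD = √σₙ² = √(0.5041·1.0609/4.0855) = 0.3618.

0.3618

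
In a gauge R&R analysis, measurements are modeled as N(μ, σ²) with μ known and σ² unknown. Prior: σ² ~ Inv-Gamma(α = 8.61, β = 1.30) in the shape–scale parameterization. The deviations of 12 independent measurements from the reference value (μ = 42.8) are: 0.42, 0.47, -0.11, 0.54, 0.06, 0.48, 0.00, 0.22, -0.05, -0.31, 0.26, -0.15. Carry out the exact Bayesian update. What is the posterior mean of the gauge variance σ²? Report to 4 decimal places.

0.1386

With known mean μ and an Inverse-Gamma(α, β) prior on σ², the Normal likelihood is conjugate: posterior is Inv-Gamma(α + n/2, β + Σ(xᵢ−μ)²/2).
Σ(xᵢ−μ)² = (0.42)² + (0.47)² + (-0.11)² + (0.54)² + (0.06)² + (0.48)² + (0.00)² + (0.22)² + (-0.05)² + (-0.31)² + (0.26)² + (-0.15)² = 1.1721.
Posterior: Inv-Gamma(8.61 + 12/2, 1.30 + 1.1721/2) = Inv-Gamma(14.61, 1.88605).
E[σ²|data] = β/(α−1) = 1.88605/13.61 = 0.1386.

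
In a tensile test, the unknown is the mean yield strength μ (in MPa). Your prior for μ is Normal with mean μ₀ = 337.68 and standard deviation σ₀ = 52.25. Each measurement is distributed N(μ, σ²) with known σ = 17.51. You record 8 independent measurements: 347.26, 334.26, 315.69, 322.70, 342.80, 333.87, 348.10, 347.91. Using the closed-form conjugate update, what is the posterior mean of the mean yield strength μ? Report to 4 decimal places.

336.5891

For Normal data with known variance σ², a Normal(μ₀, σ₀²) prior on μ is conjugate. Posterior precision = 1/σ₀² + n/σ²; posterior mean is the precision-weighted average of μ₀ and x̄.
Σxᵢ = 347.26 + 334.26 + 315.69 + 322.70 + 342.80 + 333.87 + 348.10 + 347.91 = 2692.59, so n·x̄ = 2692.59.
σ₀² = 52.25² = 2730.0625, σ² = 17.51² = 306.6001; σ² + n·σ₀² = 306.6001 + 8·2730.0625 = 22147.1001.
Posterior mean = (μ₀/σ₀² + n·x̄/σ²)/(1/σ₀² + n/σ²) = (σ²·μ₀ + σ₀²·n·x̄)/(σ² + n·σ₀²) = (306.6001·337.68 + 2730.0625·2692.59)/22147.1001 = 7454471.708643/22147.1001 = 336.5891.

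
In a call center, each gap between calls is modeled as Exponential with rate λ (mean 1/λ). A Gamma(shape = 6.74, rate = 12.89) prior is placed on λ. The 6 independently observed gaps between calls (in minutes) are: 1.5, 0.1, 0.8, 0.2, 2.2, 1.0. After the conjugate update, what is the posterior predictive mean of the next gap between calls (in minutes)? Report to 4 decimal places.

With a Gamma(shape α, rate β) prior on the exponential rate λ, the posterior after n observations with total T = Σxᵢ is Gamma(α+n, β+T).
Sum of observations T = 5.8 minutes; n = 6.
Posterior: Gamma(6.74+6, 12.89+5.8) = Gamma(12.74, 18.69).
The predictive distribution for the next observation is Lomax; its mean is β/(α−1) = 18.69/11.74 = 1.5920.

1.5920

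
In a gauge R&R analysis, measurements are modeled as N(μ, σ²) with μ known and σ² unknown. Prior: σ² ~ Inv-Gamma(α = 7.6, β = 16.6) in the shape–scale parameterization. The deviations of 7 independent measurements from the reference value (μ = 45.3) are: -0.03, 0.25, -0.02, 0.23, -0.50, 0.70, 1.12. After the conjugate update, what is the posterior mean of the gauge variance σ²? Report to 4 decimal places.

1.7481

With known mean μ and an Inverse-Gamma(α, β) prior on σ², the Normal likelihood is conjugate: posterior is Inv-Gamma(α + n/2, β + Σ(xᵢ−μ)²/2).
Σ(xᵢ−μ)² = (-0.03)² + (0.25)² + (-0.02)² + (0.23)² + (-0.50)² + (0.70)² + (1.12)² = 2.1111.
Posterior: Inv-Gamma(7.6 + 7/2, 16.6 + 2.1111/2) = Inv-Gamma(11.10, 17.65555).
E[σ²|data] = β/(α−1) = 17.65555/10.10 = 1.7481.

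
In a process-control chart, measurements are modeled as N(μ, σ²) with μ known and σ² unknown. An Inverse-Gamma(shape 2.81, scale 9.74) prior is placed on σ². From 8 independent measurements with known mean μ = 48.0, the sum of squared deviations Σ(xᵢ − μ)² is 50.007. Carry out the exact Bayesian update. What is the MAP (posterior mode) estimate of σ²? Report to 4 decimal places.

4.4486

With known mean μ and an Inverse-Gamma(α, β) prior on σ², the Normal likelihood is conjugate: posterior is Inv-Gamma(α + n/2, β + Σ(xᵢ−μ)²/2).
Posterior: Inv-Gamma(2.81 + 8/2, 9.74 + 50.007/2) = Inv-Gamma(6.81, 34.7435).
Mode = β/(α+1) = 34.7435/7.81 = 4.4486.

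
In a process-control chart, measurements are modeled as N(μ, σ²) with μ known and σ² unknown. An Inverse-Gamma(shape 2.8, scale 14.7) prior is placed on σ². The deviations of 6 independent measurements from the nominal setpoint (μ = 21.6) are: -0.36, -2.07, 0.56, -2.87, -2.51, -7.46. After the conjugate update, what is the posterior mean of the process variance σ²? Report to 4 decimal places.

10.8663

With known mean μ and an Inverse-Gamma(α, β) prior on σ², the Normal likelihood is conjugate: posterior is Inv-Gamma(α + n/2, β + Σ(xᵢ−μ)²/2).
Σ(xᵢ−μ)² = (-0.36)² + (-2.07)² + (0.56)² + (-2.87)² + (-2.51)² + (-7.46)² = 74.9167.
Posterior: Inv-Gamma(2.8 + 6/2, 14.7 + 74.9167/2) = Inv-Gamma(5.80, 52.15835).
E[σ²|data] = β/(α−1) = 52.15835/4.80 = 10.8663.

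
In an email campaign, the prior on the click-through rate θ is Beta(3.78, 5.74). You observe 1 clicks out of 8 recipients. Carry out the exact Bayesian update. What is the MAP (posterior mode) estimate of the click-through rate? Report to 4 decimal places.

The Beta prior is conjugate to a Binomial/Bernoulli likelihood; the update adds successes to α and failures to β.
Posterior: Beta(α+k, β+n−k) = Beta(3.78+1, 5.74+7) = Beta(4.78, 12.74).
Mode of Beta(a,b) for a,b>1 is (a−1)/(a+b−2) = 3.78/15.52 = 0.2436.

0.2436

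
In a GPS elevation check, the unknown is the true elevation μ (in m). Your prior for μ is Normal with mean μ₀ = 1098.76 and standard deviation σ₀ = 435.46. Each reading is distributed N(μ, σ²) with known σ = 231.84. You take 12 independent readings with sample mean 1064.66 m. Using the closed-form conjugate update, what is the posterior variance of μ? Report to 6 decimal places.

4375.788148

For Normal data with known variance σ², a Normal(μ₀, σ₀²) prior on μ is conjugate. Posterior precision = 1/σ₀² + n/σ²; posterior mean is the precision-weighted average of μ₀ and x̄.
σ₀² = 435.46² = 189625.4116, σ² = 231.84² = 53749.7856; σ² + n·σ₀² = 53749.7856 + 12·189625.4116 = 2329254.7248.
Posterior precision = 1/σ₀² + n/σ² = 1/189625.4116 + 12/53749.7856 = (σ² + n·σ₀²)/(σ₀²σ²) = 2329254.7248/(189625.4116·53749.7856); posterior variance σₙ² = σ₀²σ²/(σ² + n·σ₀²) = 189625.4116·53749.7856/2329254.7248 = 4375.788148.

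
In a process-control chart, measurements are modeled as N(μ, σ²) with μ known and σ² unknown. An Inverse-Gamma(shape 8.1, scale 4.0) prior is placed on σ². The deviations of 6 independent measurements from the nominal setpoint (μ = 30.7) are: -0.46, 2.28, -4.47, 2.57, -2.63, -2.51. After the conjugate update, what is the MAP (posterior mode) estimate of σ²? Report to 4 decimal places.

2.1989

With known mean μ and an Inverse-Gamma(α, β) prior on σ², the Normal likelihood is conjugate: posterior is Inv-Gamma(α + n/2, β + Σ(xᵢ−μ)²/2).
Σ(xᵢ−μ)² = (-0.46)² + (2.28)² + (-4.47)² + (2.57)² + (-2.63)² + (-2.51)² = 45.2128.
Posterior: Inv-Gamma(8.1 + 6/2, 4.0 + 45.2128/2) = Inv-Gamma(11.10, 26.60640).
Mode = β/(α+1) = 26.60640/12.10 = 2.1989.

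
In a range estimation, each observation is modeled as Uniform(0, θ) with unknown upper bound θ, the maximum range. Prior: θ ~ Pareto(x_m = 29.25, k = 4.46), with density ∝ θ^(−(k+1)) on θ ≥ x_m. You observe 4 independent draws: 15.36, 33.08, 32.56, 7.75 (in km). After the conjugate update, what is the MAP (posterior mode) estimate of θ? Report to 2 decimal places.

33.08

A Pareto(scale x_m, shape k) prior on the upper bound θ of Uniform(0, θ) is conjugate: posterior is Pareto(max(x_m, max xᵢ), k + n).
Sample maximum = 33.08; prior scale x_m = 29.25 → posterior scale = max = 33.08.
Posterior shape = 4.46 + 4 = 8.46.
The Pareto density is decreasing on [x_m, ∞), so the mode is x_m = 33.08.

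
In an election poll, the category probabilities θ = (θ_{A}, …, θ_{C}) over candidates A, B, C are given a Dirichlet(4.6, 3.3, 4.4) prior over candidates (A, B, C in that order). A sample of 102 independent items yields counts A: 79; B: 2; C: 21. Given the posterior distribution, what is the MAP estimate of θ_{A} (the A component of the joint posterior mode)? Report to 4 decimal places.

0.7421

The Dirichlet prior is conjugate to the Multinomial likelihood: each posterior αⱼ = prior αⱼ + observed count nⱼ.
Posterior concentration: (83.6, 5.3, 25.4), total = 114.3.
Joint mode component: (α_{A}−1)/(Σα−K) = 82.6/111.3 = 0.7421.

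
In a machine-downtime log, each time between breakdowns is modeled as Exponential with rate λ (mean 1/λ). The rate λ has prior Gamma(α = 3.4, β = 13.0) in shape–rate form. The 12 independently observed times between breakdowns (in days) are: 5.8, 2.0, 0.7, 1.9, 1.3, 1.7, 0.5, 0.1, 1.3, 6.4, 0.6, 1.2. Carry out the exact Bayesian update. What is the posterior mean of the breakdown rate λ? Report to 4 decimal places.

0.4219

With a Gamma(shape α, rate β) prior on the exponential rate λ, the posterior after n observations with total T = Σxᵢ is Gamma(α+n, β+T).
Sum of observations T = 23.5 days; n = 12.
Posterior: Gamma(3.4+12, 13.0+23.5) = Gamma(15.4, 36.5).
Posterior mean of λ = α/β = 15.4/36.5 = 0.4219.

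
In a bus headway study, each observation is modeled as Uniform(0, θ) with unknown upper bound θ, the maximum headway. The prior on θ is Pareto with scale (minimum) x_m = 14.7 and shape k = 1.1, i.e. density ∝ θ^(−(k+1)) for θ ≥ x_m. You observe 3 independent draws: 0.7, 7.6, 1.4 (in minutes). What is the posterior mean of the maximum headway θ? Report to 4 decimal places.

19.4419

A Pareto(scale x_m, shape k) prior on the upper bound θ of Uniform(0, θ) is conjugate: posterior is Pareto(max(x_m, max xᵢ), k + n).
Sample maximum = 7.6; prior scale x_m = 14.7 → posterior scale = max = 14.7.
Posterior shape = 1.1 + 3 = 4.1.
E[θ|data] = k·x_m/(k−1) = 4.1·14.7/3.1 = 19.4419.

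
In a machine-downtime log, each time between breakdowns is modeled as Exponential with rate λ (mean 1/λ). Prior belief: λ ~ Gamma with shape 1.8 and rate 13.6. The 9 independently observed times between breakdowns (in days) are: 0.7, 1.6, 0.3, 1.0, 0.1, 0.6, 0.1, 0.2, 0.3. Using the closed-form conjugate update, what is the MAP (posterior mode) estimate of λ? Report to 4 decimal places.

0.5297

With a Gamma(shape α, rate β) prior on the exponential rate λ, the posterior after n observations with total T = Σxᵢ is Gamma(α+n, β+T).
Sum of observations T = 4.9 days; n = 9.
Posterior: Gamma(1.8+9, 13.6+4.9) = Gamma(10.8, 18.5).
Mode = (α−1)/β = 0.5297.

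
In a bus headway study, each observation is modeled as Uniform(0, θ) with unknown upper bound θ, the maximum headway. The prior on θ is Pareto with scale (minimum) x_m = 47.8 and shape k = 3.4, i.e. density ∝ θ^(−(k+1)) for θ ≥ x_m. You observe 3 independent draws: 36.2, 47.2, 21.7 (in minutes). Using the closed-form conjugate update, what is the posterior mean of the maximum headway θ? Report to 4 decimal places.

A Pareto(scale x_m, shape k) prior on the upper bound θ of Uniform(0, θ) is conjugate: posterior is Pareto(max(x_m, max xᵢ), k + n).
Sample maximum = 47.2; prior scale x_m = 47.8 → posterior scale = max = 47.8.
Posterior shape = 3.4 + 3 = 6.4.
E[θ|data] = k·x_m/(k−1) = 6.4·47.8/5.4 = 56.6519.

56.6519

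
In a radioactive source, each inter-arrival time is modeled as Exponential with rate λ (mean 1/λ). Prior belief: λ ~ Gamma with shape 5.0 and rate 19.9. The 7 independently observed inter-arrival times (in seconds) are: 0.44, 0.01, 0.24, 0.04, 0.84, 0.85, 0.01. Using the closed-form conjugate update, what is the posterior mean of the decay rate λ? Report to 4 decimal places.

With a Gamma(shape α, rate β) prior on the exponential rate λ, the posterior after n observations with total T = Σxᵢ is Gamma(α+n, β+T).
Sum of observations T = 2.43 seconds; n = 7.
Posterior: Gamma(5.0+7, 19.9+2.43) = Gamma(12.0, 22.33).
Posterior mean of λ = α/β = 12.0/22.33 = 0.5374.

0.5374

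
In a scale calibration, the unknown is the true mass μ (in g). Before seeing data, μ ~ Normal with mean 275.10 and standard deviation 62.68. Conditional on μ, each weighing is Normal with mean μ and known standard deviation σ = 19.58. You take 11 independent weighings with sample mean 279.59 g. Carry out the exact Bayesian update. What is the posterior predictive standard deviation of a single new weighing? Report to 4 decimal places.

For Normal data with known variance σ², a Normal(μ₀, σ₀²) prior on μ is conjugate. Posterior precision = 1/σ₀² + n/σ²; posterior mean is the precision-weighted average of μ₀ and x̄.
σ₀² = 62.68² = 3928.7824, σ² = 19.58² = 383.3764; σ² + n·σ₀² = 383.3764 + 11·3928.7824 = 43599.9828.
Posterior precision = 1/σ₀² + n/σ² = 1/3928.7824 + 11/383.3764 = (σ² + n·σ₀²)/(σ₀²σ²) = 43599.9828/(3928.7824·383.3764); posterior variance σₙ² = σ₀²σ²/(σ² + n·σ₀²) = 3928.7824·383.3764/43599.9828 = 34.545941.
Predictive variance for one new observation = σₙ² + σ² = 3928.7824·383.3764/43599.9828 + 383.3764 = σ²·(σ₀² + 43599.9828)/43599.9828 = 383.3764·47528.7652/43599.9828 = 417.922341; SD = √(383.3764·47528.7652/43599.9828) = 20.4431.

20.4431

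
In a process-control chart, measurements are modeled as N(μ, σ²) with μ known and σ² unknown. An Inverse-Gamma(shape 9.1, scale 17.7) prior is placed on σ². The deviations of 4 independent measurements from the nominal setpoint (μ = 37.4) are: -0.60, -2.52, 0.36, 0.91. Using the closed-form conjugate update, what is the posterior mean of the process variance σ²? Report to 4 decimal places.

With known mean μ and an Inverse-Gamma(α, β) prior on σ², the Normal likelihood is conjugate: posterior is Inv-Gamma(α + n/2, β + Σ(xᵢ−μ)²/2).
Σ(xᵢ−μ)² = (-0.60)² + (-2.52)² + (0.36)² + (0.91)² = 7.6681.
Posterior: Inv-Gamma(9.1 + 4/2, 17.7 + 7.6681/2) = Inv-Gamma(11.10, 21.53405).
E[σ²|data] = β/(α−1) = 21.53405/10.10 = 2.1321.

2.1321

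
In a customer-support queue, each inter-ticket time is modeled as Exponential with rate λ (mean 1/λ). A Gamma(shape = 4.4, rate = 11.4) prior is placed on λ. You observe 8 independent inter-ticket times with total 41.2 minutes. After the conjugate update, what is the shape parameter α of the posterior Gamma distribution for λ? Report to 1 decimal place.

With a Gamma(shape α, rate β) prior on the exponential rate λ, the posterior after n observations with total T = Σxᵢ is Gamma(α+n, β+T).
Posterior: Gamma(4.4+8, 11.4+41.2) = Gamma(12.4, 52.6).
Posterior α = 12.4.

12.4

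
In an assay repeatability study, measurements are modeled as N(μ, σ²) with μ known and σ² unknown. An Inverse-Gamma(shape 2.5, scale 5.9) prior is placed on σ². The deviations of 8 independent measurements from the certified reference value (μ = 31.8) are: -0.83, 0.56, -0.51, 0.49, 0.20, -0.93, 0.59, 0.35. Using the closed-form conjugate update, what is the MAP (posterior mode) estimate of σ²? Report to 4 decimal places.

With known mean μ and an Inverse-Gamma(α, β) prior on σ², the Normal likelihood is conjugate: posterior is Inv-Gamma(α + n/2, β + Σ(xᵢ−μ)²/2).
Σ(xᵢ−μ)² = (-0.83)² + (0.56)² + (-0.51)² + (0.49)² + (0.20)² + (-0.93)² + (0.59)² + (0.35)² = 2.8782.
Posterior: Inv-Gamma(2.5 + 8/2, 5.9 + 2.8782/2) = Inv-Gamma(6.50, 7.33910).
Mode = β/(α+1) = 7.33910/7.50 = 0.9785.

0.9785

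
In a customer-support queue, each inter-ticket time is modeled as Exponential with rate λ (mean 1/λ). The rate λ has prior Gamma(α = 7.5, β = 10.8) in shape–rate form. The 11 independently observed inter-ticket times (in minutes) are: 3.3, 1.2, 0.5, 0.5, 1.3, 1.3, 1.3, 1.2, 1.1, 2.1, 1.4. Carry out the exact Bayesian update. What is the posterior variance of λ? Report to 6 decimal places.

0.027367

With a Gamma(shape α, rate β) prior on the exponential rate λ, the posterior after n observations with total T = Σxᵢ is Gamma(α+n, β+T).
Sum of observations T = 15.2 minutes; n = 11.
Posterior: Gamma(7.5+11, 10.8+15.2) = Gamma(18.5, 26.0).
Var = α/β² = 0.027367.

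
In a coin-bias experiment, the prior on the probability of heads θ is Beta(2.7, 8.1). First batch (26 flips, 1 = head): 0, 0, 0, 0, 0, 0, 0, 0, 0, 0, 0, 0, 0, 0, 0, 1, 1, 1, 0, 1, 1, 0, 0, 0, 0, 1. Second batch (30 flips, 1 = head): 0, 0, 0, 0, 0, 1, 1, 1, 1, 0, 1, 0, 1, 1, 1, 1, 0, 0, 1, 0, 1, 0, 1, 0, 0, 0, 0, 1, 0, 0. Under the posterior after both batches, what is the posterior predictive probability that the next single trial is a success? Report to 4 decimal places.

0.3249

The Beta prior is conjugate to a Binomial/Bernoulli likelihood; the update adds successes to α and failures to β.
After batch 1: Beta(2.7+6, 8.1+20) = Beta(8.7, 28.1).
After batch 2: Beta(8.7+13, 28.1+17) = Beta(21.7, 45.1).
For a single future Bernoulli trial, P(success | data) = α/(α+β) = 0.3249.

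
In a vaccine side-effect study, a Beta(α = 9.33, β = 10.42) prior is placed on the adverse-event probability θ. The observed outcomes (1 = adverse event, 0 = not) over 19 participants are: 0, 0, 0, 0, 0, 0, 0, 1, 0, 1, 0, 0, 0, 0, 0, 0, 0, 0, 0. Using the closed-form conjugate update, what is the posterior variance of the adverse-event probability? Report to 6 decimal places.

The Beta prior is conjugate to a Binomial/Bernoulli likelihood; the update adds successes to α and failures to β.
Posterior: Beta(α+k, β+n−k) = Beta(9.33+2, 10.42+17) = Beta(11.33, 27.42).
Var = αβ/((α+β)²(α+β+1)) = 11.33·27.42/(38.75²·39.75) = 0.005205.

0.005205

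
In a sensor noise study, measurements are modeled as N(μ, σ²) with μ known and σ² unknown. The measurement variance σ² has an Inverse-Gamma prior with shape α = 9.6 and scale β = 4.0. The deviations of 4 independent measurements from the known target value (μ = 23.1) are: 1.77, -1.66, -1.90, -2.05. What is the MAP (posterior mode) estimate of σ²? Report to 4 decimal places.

With known mean μ and an Inverse-Gamma(α, β) prior on σ², the Normal likelihood is conjugate: posterior is Inv-Gamma(α + n/2, β + Σ(xᵢ−μ)²/2).
Σ(xᵢ−μ)² = (1.77)² + (-1.66)² + (-1.90)² + (-2.05)² = 13.7010.
Posterior: Inv-Gamma(9.6 + 4/2, 4.0 + 13.7010/2) = Inv-Gamma(11.60, 10.85050).
Mode = β/(α+1) = 10.85050/12.60 = 0.8612.

0.8612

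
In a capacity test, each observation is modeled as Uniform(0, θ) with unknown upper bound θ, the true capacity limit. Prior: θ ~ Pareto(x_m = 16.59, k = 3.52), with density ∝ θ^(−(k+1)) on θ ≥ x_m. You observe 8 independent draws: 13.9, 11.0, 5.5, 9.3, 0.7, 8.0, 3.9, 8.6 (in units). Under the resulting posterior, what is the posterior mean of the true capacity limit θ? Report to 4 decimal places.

18.1670

A Pareto(scale x_m, shape k) prior on the upper bound θ of Uniform(0, θ) is conjugate: posterior is Pareto(max(x_m, max xᵢ), k + n).
Sample maximum = 13.9; prior scale x_m = 16.59 → posterior scale = max = 16.59.
Posterior shape = 3.52 + 8 = 11.52.
E[θ|data] = k·x_m/(k−1) = 11.52·16.59/10.52 = 18.1670.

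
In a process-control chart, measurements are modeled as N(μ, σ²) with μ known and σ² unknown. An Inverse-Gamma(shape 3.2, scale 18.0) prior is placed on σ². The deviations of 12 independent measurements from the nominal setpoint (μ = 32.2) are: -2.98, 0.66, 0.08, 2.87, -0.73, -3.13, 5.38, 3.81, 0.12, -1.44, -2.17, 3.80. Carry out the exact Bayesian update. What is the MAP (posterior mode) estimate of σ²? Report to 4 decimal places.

With known mean μ and an Inverse-Gamma(α, β) prior on σ², the Normal likelihood is conjugate: posterior is Inv-Gamma(α + n/2, β + Σ(xᵢ−μ)²/2).
Σ(xᵢ−μ)² = (-2.98)² + (0.66)² + (0.08)² + (2.87)² + (-0.73)² + (-3.13)² + (5.38)² + (3.81)² + (0.12)² + (-1.44)² + (-2.17)² + (3.80)² = 92.5865.
Posterior: Inv-Gamma(3.2 + 12/2, 18.0 + 92.5865/2) = Inv-Gamma(9.20, 64.29325).
Mode = β/(α+1) = 64.29325/10.20 = 6.3033.

6.3033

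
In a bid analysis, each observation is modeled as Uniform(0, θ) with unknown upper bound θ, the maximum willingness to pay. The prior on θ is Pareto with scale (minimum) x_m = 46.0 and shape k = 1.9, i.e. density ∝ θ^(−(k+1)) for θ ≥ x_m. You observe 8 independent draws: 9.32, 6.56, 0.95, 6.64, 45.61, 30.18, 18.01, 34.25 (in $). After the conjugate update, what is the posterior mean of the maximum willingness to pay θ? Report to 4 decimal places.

A Pareto(scale x_m, shape k) prior on the upper bound θ of Uniform(0, θ) is conjugate: posterior is Pareto(max(x_m, max xᵢ), k + n).
Sample maximum = 45.61; prior scale x_m = 46.0 → posterior scale = max = 46.00.
Posterior shape = 1.9 + 8 = 9.9.
E[θ|data] = k·x_m/(k−1) = 9.9·46.00/8.9 = 51.1685.

51.1685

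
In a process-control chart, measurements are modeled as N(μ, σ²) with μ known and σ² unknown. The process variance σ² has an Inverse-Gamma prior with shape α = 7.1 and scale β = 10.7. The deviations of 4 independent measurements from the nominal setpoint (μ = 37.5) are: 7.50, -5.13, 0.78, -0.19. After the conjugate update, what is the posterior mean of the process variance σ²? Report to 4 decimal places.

6.4575

With known mean μ and an Inverse-Gamma(α, β) prior on σ², the Normal likelihood is conjugate: posterior is Inv-Gamma(α + n/2, β + Σ(xᵢ−μ)²/2).
Σ(xᵢ−μ)² = (7.50)² + (-5.13)² + (0.78)² + (-0.19)² = 83.2114.
Posterior: Inv-Gamma(7.1 + 4/2, 10.7 + 83.2114/2) = Inv-Gamma(9.10, 52.30570).
E[σ²|data] = β/(α−1) = 52.30570/8.10 = 6.4575.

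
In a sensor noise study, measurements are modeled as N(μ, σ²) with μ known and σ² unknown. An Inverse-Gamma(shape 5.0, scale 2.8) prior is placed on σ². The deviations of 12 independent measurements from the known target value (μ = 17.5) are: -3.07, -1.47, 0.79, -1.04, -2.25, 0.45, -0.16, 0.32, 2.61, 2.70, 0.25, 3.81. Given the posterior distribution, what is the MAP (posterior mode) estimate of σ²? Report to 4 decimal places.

2.2069

With known mean μ and an Inverse-Gamma(α, β) prior on σ², the Normal likelihood is conjugate: posterior is Inv-Gamma(α + n/2, β + Σ(xᵢ−μ)²/2).
Σ(xᵢ−μ)² = (-3.07)² + (-1.47)² + (0.79)² + (-1.04)² + (-2.25)² + (0.45)² + (-0.16)² + (0.32)² + (2.61)² + (2.70)² + (0.25)² + (3.81)² = 47.3652.
Posterior: Inv-Gamma(5.0 + 12/2, 2.8 + 47.3652/2) = Inv-Gamma(11.00, 26.48260).
Mode = β/(α+1) = 26.48260/12.00 = 2.2069.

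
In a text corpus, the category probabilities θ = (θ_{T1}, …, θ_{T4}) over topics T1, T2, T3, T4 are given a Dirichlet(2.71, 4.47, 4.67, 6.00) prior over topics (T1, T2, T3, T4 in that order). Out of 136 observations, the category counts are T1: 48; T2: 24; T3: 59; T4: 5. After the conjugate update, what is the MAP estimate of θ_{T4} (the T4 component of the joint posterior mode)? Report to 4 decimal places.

0.0667

The Dirichlet prior is conjugate to the Multinomial likelihood: each posterior αⱼ = prior αⱼ + observed count nⱼ.
Posterior concentration: (50.71, 28.47, 63.67, 11.00), total = 153.85.
Joint mode component: (α_{T4}−1)/(Σα−K) = 10.00/149.85 = 0.0667.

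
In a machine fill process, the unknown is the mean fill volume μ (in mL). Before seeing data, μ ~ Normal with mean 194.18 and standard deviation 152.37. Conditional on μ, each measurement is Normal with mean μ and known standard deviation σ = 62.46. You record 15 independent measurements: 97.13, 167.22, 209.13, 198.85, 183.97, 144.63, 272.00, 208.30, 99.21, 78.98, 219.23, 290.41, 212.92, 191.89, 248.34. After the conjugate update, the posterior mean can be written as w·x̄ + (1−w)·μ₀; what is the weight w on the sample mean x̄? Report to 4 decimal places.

0.9889

For Normal data with known variance σ², a Normal(μ₀, σ₀²) prior on μ is conjugate. Posterior precision = 1/σ₀² + n/σ²; posterior mean is the precision-weighted average of μ₀ and x̄.
σ₀² = 152.37² = 23216.6169, σ² = 62.46² = 3901.2516. Prior precision 1/σ₀² = 1/23216.6169; data precision n/σ² = 15/3901.2516.
w = (n/σ²)/(1/σ₀² + n/σ²) = n·σ₀²/(σ² + n·σ₀²) = 15·23216.6169/(3901.2516 + 15·23216.6169) = 348249.2535/352150.5051 = 0.9889.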